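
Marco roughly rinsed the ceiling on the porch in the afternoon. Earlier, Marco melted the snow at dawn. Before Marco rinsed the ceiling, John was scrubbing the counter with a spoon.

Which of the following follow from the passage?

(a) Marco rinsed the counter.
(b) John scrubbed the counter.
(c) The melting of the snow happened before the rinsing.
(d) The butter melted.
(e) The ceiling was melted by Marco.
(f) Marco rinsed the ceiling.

(a) Not entailed — Marco rinsed the ceiling, not the counter; the counter belongs to the scrubbing event.
(b) Entailed — 'scrub' is an activity; 'was scrubbing' entails that some scrubbing happened, so 'scrubbed' holds.
(c) Entailed — the narrative places the melting before the rinsing.
(d) Not entailed — the snow is what melted, not the butter.
(e) Not entailed — Marco melted the snow, not the ceiling; the ceiling belongs to the rinsing event.
(f) Entailed — dropping 'roughly', 'on the porch', 'in the afternoon' leaves a sub-description the original still satisfies.

(b), (c), (f)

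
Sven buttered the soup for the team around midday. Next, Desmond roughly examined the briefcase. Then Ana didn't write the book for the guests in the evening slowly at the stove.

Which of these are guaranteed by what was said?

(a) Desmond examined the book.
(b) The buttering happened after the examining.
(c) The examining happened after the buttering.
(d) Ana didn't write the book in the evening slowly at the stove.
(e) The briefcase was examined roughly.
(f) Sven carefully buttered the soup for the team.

(c), (e)

(a) Not entailed — Desmond examined the briefcase, not the book; the book belongs to the writing event.
(b) Not entailed — the narrative places the buttering before the examining, not after.
(c) Entailed — the narrative places the buttering before the examining.
(d) Not entailed — dropping 'for the guests' under negation is not valid — the original leaves open that Ana wrote the book some other way.
(e) Entailed — this follows by dropping conjuncts from the examining event's description.
(f) Not entailed — 'carefully' adds information not in the original event.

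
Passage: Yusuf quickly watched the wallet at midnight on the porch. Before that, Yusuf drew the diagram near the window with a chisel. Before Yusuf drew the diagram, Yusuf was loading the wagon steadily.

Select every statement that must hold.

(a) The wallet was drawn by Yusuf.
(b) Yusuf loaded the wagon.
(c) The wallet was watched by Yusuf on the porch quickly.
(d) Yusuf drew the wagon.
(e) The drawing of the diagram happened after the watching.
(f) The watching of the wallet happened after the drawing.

(a) Not entailed — Yusuf drew the diagram, not the wallet; the wallet belongs to the watching event.
(b) Not entailed — 'was loading' is progressive on an accomplishment; it does not entail the completed 'loaded'.
(c) Entailed — dropping 'at midnight' leaves a sub-description the original still satisfies.
(d) Not entailed — Yusuf drew the diagram, not the wagon; the wagon belongs to the loading event.
(e) Not entailed — the narrative places the drawing before the watching, not after.
(f) Entailed — the narrative places the drawing before the watching.

(c), (f)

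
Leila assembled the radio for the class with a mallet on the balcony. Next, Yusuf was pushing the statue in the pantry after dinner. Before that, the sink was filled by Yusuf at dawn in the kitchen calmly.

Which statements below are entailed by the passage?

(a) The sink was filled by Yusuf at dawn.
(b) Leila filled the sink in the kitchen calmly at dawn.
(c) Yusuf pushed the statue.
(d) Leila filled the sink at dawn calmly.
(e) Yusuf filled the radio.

(a), (c)

(a) Entailed — every conjunct here is already in the original filling event.
(b) Not entailed — the passage has Yusuf filling the sink, not Leila.
(c) Entailed — 'push' is an activity; 'was pushing' entails that some pushing happened, so 'pushed' holds.
(d) Not entailed — the passage has Yusuf filling the sink, not Leila.
(e) Not entailed — Yusuf filled the sink, not the radio; the radio belongs to the assembling event.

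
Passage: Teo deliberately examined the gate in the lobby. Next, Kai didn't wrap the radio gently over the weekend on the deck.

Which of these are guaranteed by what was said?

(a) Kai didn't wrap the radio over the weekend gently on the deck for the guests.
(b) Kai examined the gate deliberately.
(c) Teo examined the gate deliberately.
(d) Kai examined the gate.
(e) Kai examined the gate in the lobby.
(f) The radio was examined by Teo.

(a), (c)

(a) Entailed — under negation, adding a further restriction is entailed: if no such wrapping event occurred, none occurred for the guests either.
(b) Not entailed — the passage has Teo examining the gate, not Kai.
(c) Entailed — the original entails any weakening of itself; this just drops 'in the lobby'.
(d) Not entailed — the passage has Teo examining the gate, not Kai.
(e) Not entailed — the passage has Teo examining the gate, not Kai.
(f) Not entailed — Teo examined the gate, not the radio; the radio belongs to the wrapping event.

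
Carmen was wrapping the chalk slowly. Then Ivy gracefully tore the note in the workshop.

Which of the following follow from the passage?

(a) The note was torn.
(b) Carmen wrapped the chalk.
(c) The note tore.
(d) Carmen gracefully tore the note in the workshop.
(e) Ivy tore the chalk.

(a), (c)

(a) Entailed — dropping 'in the workshop', 'gracefully' and generalizing the agent leaves a sub-description the original still satisfies.
(b) Not entailed — 'was wrapping' is progressive on an accomplishment; it does not entail the completed 'wrapped'.
(c) Entailed — 'Ivy tore the note' is causative; it entails the inchoative 'the note tore'.
(d) Not entailed — the passage has Ivy tearing the note, not Carmen.
(e) Not entailed — Ivy tore the note, not the chalk; the chalk belongs to the wrapping event.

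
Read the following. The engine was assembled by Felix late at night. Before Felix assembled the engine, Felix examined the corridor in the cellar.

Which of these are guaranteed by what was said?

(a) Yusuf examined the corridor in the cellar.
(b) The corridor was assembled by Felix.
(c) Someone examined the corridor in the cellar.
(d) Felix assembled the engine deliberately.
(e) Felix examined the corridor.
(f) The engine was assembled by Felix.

(c), (e), (f)

(a) Not entailed — the passage has Felix examining the corridor, not Yusuf.
(b) Not entailed — Felix assembled the engine, not the corridor; the corridor belongs to the examining event.
(c) Entailed — generalizing the agent leaves a sub-description the original still satisfies.
(d) Not entailed — 'deliberately' adds information not in the original event.
(e) Entailed — every conjunct here is already in the original examining event.
(f) Entailed — the original entails any weakening of itself; this just drops 'late at night'.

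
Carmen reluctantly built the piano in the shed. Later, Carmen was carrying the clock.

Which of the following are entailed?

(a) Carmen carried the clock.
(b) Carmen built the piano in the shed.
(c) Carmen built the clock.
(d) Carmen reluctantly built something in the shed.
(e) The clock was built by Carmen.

(a) Entailed — 'carry' is an activity; 'was carrying' entails that some carrying happened, so 'carried' holds.
(b) Entailed — dropping 'reluctantly' leaves a sub-description the original still satisfies.
(c) Not entailed — Carmen built the piano, not the clock; the clock belongs to the carrying event.
(d) Entailed — this follows by dropping conjuncts from the building event's description.
(e) Not entailed — Carmen built the piano, not the clock; the clock belongs to the carrying event.

(a), (b), (d)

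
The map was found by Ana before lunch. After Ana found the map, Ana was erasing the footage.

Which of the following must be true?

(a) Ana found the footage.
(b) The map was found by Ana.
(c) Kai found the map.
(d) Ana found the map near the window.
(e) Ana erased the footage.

(a) Not entailed — Ana found the map, not the footage; the footage belongs to the erasing event.
(b) Entailed — the original entails any weakening of itself; this just drops 'before lunch'.
(c) Not entailed — the passage has Ana finding the map, not Kai.
(d) Not entailed — 'near the window' adds information not in the original event.
(e) Not entailed — 'was erasing' is progressive on an accomplishment; it does not entail the completed 'erased'.

(b)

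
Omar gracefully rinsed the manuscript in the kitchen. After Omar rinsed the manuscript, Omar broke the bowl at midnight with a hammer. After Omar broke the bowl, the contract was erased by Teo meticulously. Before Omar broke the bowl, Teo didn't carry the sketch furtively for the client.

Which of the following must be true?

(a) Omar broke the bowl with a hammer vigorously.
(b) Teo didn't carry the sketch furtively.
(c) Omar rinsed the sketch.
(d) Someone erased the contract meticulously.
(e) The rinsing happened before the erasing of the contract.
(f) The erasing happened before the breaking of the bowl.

(a) Not entailed — 'vigorously' adds information not in the original event.
(b) Not entailed — dropping 'for the client' under negation is not valid — the original leaves open that Teo carried the sketch some other way.
(c) Not entailed — Omar rinsed the manuscript, not the sketch; the sketch belongs to the carrying event.
(d) Entailed — the original entails any weakening of itself; this just generalizes the agent.
(e) Entailed — the narrative places the rinsing before the erasing.
(f) Not entailed — the narrative places the breaking before the erasing, not after.

(d), (e)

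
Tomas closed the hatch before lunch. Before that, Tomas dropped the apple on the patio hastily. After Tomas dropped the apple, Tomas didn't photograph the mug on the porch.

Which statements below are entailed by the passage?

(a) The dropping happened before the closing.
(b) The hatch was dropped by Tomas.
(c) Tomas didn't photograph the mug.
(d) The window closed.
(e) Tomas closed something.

(a), (e)

(a) Entailed — the narrative places the dropping before the closing.
(b) Not entailed — Tomas dropped the apple, not the hatch; the hatch belongs to the closing event.
(c) Not entailed — dropping 'on the porch' under negation is not valid — the original leaves open that Tomas photographed the mug some other way.
(d) Not entailed — the hatch is what closed, not the window.
(e) Entailed — dropping 'before lunch' and generalizing the patient leaves a sub-description the original still satisfies.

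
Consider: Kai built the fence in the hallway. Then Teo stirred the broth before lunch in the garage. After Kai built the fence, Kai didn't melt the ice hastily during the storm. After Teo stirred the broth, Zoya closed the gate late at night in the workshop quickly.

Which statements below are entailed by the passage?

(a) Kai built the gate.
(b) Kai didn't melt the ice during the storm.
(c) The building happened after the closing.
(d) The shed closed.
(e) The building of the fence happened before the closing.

(e)

(a) Not entailed — Kai built the fence, not the gate; the gate belongs to the closing event.
(b) Not entailed — dropping 'hastily' under negation is not valid — the original leaves open that Kai melted the ice some other way.
(c) Not entailed — the narrative places the building before the closing, not after.
(d) Not entailed — the gate is what closed, not the shed.
(e) Entailed — the narrative places the building before the closing.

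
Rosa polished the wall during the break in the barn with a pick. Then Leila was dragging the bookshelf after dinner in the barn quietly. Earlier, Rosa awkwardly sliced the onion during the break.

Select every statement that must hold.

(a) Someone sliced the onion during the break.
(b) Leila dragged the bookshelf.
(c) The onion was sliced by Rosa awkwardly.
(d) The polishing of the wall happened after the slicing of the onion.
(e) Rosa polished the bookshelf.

(a) Entailed — every conjunct here is already in the original slicing event.
(b) Entailed — 'drag' is an activity; 'was dragging' entails that some dragging happened, so 'dragged' holds.
(c) Entailed — every conjunct here is already in the original slicing event.
(d) Not entailed — the narrative doesn't order the slicing relative to the polishing.
(e) Not entailed — Rosa polished the wall, not the bookshelf; the bookshelf belongs to the dragging event.

(a), (b), (c)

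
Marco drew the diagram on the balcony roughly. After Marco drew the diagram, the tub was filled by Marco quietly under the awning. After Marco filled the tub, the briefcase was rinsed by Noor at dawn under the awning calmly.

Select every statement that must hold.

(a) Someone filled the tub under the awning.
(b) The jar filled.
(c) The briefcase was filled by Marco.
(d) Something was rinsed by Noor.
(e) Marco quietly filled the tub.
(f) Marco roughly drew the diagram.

(a), (d), (e), (f)

(a) Entailed — dropping 'quietly' and generalizing the agent leaves a sub-description the original still satisfies.
(b) Not entailed — the tub is what filled, not the jar.
(c) Not entailed — Marco filled the tub, not the briefcase; the briefcase belongs to the rinsing event.
(d) Entailed — every conjunct here is already in the original rinsing event.
(e) Entailed — this follows by dropping conjuncts from the filling event's description.
(f) Entailed — this follows by dropping conjuncts from the drawing event's description.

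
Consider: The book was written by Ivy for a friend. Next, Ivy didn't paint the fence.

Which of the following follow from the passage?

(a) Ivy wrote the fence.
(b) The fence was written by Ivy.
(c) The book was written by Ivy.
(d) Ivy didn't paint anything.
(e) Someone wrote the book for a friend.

(c), (e)

(a) Not entailed — Ivy wrote the book, not the fence; the fence belongs to the painting event.
(b) Not entailed — Ivy wrote the book, not the fence; the fence belongs to the painting event.
(c) Entailed — the original entails any weakening of itself; this just drops 'for a friend'.
(d) Not entailed — the original only denies this specific event; Ivy may have painted something else.
(e) Entailed — the original entails any weakening of itself; this just generalizes the agent.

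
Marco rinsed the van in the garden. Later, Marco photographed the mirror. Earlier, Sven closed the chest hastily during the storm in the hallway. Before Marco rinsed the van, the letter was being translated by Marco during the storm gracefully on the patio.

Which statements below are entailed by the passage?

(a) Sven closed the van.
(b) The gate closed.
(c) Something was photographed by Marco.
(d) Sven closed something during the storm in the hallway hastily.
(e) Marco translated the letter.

(c), (d)

(a) Not entailed — Sven closed the chest, not the van; the van belongs to the rinsing event.
(b) Not entailed — the chest is what closed, not the gate.
(c) Entailed — the original entails any weakening of itself; this just generalizes the patient.
(d) Entailed — this follows by dropping conjuncts from the closing event's description.
(e) Not entailed — 'was translating' is progressive on an accomplishment; it does not entail the completed 'translated'.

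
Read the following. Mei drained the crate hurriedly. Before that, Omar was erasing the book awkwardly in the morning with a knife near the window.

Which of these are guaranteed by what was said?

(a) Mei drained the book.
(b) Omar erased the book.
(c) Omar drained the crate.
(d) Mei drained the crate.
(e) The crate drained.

(a) Not entailed — Mei drained the crate, not the book; the book belongs to the erasing event.
(b) Not entailed — 'was erasing' is progressive on an accomplishment; it does not entail the completed 'erased'.
(c) Not entailed — the passage has Mei draining the crate, not Omar.
(d) Entailed — dropping 'hurriedly' leaves a sub-description the original still satisfies.
(e) Entailed — 'Mei drained the crate' is causative; it entails the inchoative 'the crate drained'.

(d), (e)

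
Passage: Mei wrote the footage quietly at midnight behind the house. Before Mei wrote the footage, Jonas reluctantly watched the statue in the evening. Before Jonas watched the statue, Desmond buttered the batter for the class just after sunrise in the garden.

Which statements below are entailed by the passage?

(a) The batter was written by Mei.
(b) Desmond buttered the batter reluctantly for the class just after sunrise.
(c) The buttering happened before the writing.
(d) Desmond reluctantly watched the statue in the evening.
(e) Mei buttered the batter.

(a) Not entailed — Mei wrote the footage, not the batter; the batter belongs to the buttering event.
(b) Not entailed — 'reluctantly' adds information not in the original event.
(c) Entailed — the narrative places the buttering before the writing.
(d) Not entailed — the passage has Jonas watching the statue, not Desmond.
(e) Not entailed — the passage has Desmond buttering the batter, not Mei.

(c)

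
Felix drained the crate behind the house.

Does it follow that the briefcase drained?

no

Nothing is said about any briefcase; only the crate is affected.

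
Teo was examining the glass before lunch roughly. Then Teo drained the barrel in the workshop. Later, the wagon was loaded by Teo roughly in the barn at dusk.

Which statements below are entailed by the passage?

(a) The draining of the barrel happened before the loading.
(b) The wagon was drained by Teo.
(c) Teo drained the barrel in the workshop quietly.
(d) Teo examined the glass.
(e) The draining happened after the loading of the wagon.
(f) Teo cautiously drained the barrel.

(a), (d)

(a) Entailed — the narrative places the draining before the loading.
(b) Not entailed — Teo drained the barrel, not the wagon; the wagon belongs to the loading event.
(c) Not entailed — 'quietly' adds information not in the original event.
(d) Entailed — 'examine' is an activity; 'was examining' entails that some examining happened, so 'examined' holds.
(e) Not entailed — the narrative places the draining before the loading, not after.
(f) Not entailed — 'cautiously' adds information not in the original event.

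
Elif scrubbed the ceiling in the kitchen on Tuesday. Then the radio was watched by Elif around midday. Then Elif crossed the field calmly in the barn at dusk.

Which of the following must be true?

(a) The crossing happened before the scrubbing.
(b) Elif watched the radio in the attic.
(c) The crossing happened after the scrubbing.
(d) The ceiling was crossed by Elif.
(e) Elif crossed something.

(a) Not entailed — the narrative places the scrubbing before the crossing, not after.
(b) Not entailed — 'in the attic' adds information not in the original event.
(c) Entailed — the narrative places the scrubbing before the crossing.
(d) Not entailed — Elif crossed the field, not the ceiling; the ceiling belongs to the scrubbing event.
(e) Entailed — the original entails any weakening of itself; this just drops 'at dusk', 'in the barn', 'calmly' and generalizes the patient.

(c), (e)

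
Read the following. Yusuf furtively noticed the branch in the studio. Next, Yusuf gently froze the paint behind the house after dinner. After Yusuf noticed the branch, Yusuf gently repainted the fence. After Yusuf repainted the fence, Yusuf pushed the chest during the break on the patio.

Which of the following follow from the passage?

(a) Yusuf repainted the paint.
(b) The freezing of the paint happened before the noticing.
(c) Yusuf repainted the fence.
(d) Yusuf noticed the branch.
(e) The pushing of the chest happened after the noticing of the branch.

(c), (d), (e)

(a) Not entailed — Yusuf repainted the fence, not the paint; the paint belongs to the freezing event.
(b) Not entailed — the narrative places the noticing before the freezing, not after.
(c) Entailed — every conjunct here is already in the original repainting event.
(d) Entailed — dropping 'furtively', 'in the studio' leaves a sub-description the original still satisfies.
(e) Entailed — the narrative places the noticing before the pushing.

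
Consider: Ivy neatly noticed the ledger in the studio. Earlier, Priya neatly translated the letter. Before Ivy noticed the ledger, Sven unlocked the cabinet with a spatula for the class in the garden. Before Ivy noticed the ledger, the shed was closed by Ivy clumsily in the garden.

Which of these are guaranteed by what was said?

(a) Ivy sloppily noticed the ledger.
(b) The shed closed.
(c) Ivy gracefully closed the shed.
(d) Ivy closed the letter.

(b)

(a) Not entailed — 'sloppily' adds a manner not in (and inconsistent with) the original.
(b) Entailed — 'Ivy closed the shed' is causative; it entails the inchoative 'the shed closed'.
(c) Not entailed — 'gracefully' adds a manner not in (and inconsistent with) the original.
(d) Not entailed — Ivy closed the shed, not the letter; the letter belongs to the translating event.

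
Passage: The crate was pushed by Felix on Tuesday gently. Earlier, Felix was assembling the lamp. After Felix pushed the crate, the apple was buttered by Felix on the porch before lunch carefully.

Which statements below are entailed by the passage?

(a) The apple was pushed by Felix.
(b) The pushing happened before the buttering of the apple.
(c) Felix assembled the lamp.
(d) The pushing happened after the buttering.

(a) Not entailed — Felix pushed the crate, not the apple; the apple belongs to the buttering event.
(b) Entailed — the narrative places the pushing before the buttering.
(c) Not entailed — 'was assembling' is progressive on an accomplishment; it does not entail the completed 'assembled'.
(d) Not entailed — the narrative places the pushing before the buttering, not after.

(b)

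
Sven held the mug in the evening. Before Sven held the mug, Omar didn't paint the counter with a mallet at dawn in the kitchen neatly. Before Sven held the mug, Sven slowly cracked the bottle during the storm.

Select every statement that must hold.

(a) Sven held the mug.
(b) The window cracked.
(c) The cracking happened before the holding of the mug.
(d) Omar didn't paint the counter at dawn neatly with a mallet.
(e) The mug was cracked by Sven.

(a) Entailed — the original entails any weakening of itself; this just drops 'in the evening'.
(b) Not entailed — the bottle is what cracked, not the window.
(c) Entailed — the narrative places the cracking before the holding.
(d) Not entailed — dropping 'in the kitchen' under negation is not valid — the original leaves open that Omar painted the counter some other way.
(e) Not entailed — Sven cracked the bottle, not the mug; the mug belongs to the holding event.

(a), (c)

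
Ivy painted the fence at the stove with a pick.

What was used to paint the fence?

'with a pick' marks the instrument of the painting event.

a pick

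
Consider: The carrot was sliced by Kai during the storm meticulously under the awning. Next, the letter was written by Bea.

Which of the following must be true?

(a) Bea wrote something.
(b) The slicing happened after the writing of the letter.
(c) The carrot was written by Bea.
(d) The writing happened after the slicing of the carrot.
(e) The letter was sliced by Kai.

(a) Entailed — every conjunct here is already in the original writing event.
(b) Not entailed — the narrative places the slicing before the writing, not after.
(c) Not entailed — Bea wrote the letter, not the carrot; the carrot belongs to the slicing event.
(d) Entailed — the narrative places the slicing before the writing.
(e) Not entailed — Kai sliced the carrot, not the letter; the letter belongs to the writing event.

(a), (d)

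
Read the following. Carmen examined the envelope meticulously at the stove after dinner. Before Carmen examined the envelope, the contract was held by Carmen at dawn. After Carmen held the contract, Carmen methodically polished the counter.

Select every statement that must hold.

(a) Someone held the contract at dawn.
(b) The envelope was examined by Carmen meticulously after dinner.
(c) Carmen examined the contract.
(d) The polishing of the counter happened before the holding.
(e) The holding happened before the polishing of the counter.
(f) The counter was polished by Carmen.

(a), (b), (e), (f)

(a) Entailed — the original entails any weakening of itself; this just generalizes the agent.
(b) Entailed — every conjunct here is already in the original examining event.
(c) Not entailed — Carmen examined the envelope, not the contract; the contract belongs to the holding event.
(d) Not entailed — the narrative places the holding before the polishing, not after.
(e) Entailed — the narrative places the holding before the polishing.
(f) Entailed — this follows by dropping conjuncts from the polishing event's description.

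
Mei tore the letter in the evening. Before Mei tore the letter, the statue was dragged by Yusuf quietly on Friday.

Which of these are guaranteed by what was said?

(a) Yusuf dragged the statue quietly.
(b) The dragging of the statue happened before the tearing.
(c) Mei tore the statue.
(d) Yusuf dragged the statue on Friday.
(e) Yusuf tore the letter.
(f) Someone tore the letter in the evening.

(a), (b), (d), (f)

(a) Entailed — this follows by dropping conjuncts from the dragging event's description.
(b) Entailed — the narrative places the dragging before the tearing.
(c) Not entailed — Mei tore the letter, not the statue; the statue belongs to the dragging event.
(d) Entailed — this follows by dropping conjuncts from the dragging event's description.
(e) Not entailed — the passage has Mei tearing the letter, not Yusuf.
(f) Entailed — the original entails any weakening of itself; this just generalizes the agent.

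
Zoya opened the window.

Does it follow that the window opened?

yes

'Zoya opened the window' is the causative; it entails the inchoative 'the window opened'.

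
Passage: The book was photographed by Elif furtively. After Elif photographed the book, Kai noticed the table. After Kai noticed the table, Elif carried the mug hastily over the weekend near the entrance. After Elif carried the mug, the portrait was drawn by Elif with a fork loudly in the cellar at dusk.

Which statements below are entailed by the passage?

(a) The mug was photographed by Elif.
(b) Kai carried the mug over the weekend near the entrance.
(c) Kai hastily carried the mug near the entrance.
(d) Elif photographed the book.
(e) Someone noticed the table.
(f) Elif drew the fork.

(d), (e)

(a) Not entailed — Elif photographed the book, not the mug; the mug belongs to the carrying event.
(b) Not entailed — the passage has Elif carrying the mug, not Kai.
(c) Not entailed — the passage has Elif carrying the mug, not Kai.
(d) Entailed — dropping 'furtively' leaves a sub-description the original still satisfies.
(e) Entailed — the original entails any weakening of itself; this just generalizes the agent.
(f) Not entailed — the fork is the instrument, not what was drawn.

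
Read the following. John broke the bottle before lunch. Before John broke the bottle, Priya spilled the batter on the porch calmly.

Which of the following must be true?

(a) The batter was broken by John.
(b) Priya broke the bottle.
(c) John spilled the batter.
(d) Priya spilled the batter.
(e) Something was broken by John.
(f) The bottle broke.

(d), (e), (f)

(a) Not entailed — John broke the bottle, not the batter; the batter belongs to the spilling event.
(b) Not entailed — the passage has John breaking the bottle, not Priya.
(c) Not entailed — the passage has Priya spilling the batter, not John.
(d) Entailed — every conjunct here is already in the original spilling event.
(e) Entailed — every conjunct here is already in the original breaking event.
(f) Entailed — 'John broke the bottle' is causative; it entails the inchoative 'the bottle broke'.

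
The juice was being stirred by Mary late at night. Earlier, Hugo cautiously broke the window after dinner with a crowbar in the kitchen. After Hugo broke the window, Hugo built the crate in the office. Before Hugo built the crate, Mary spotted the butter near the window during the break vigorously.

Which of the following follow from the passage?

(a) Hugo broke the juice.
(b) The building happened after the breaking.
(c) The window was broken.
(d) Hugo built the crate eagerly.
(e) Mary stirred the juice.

(a) Not entailed — Hugo broke the window, not the juice; the juice belongs to the stirring event.
(b) Entailed — the narrative places the breaking before the building.
(c) Entailed — every conjunct here is already in the original breaking event.
(d) Not entailed — 'eagerly' adds information not in the original event.
(e) Entailed — 'stir' is an activity; 'was stirring' entails that some stirring happened, so 'stirred' holds.

(b), (c), (e)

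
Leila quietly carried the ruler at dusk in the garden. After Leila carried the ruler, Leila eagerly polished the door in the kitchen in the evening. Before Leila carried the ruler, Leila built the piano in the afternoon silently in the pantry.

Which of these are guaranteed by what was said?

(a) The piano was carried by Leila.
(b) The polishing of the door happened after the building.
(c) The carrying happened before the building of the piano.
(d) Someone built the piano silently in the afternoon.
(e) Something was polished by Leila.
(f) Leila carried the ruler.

(a) Not entailed — Leila carried the ruler, not the piano; the piano belongs to the building event.
(b) Entailed — the narrative places the building before the polishing.
(c) Not entailed — the narrative places the building before the carrying, not after.
(d) Entailed — the original entails any weakening of itself; this just drops 'in the pantry' and generalizes the agent.
(e) Entailed — dropping 'in the evening', 'in the kitchen', 'eagerly' and generalizing the patient leaves a sub-description the original still satisfies.
(f) Entailed — the original entails any weakening of itself; this just drops 'at dusk', 'quietly', 'in the garden'.

(b), (d), (e), (f)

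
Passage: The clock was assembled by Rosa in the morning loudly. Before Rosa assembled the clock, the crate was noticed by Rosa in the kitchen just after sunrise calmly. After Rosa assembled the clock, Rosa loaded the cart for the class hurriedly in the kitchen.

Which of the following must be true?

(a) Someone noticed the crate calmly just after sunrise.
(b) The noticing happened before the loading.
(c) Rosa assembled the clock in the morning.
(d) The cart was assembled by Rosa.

(a) Entailed — the original entails any weakening of itself; this just drops 'in the kitchen' and generalizes the agent.
(b) Entailed — the narrative places the noticing before the loading.
(c) Entailed — this follows by dropping conjuncts from the assembling event's description.
(d) Not entailed — Rosa assembled the clock, not the cart; the cart belongs to the loading event.

(a), (b), (c)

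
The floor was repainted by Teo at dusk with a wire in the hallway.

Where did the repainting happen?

'in the hallway' marks the location of the repainting event.

in the hallway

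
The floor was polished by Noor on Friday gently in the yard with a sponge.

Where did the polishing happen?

'in the yard' marks the location of the polishing event.

in the yard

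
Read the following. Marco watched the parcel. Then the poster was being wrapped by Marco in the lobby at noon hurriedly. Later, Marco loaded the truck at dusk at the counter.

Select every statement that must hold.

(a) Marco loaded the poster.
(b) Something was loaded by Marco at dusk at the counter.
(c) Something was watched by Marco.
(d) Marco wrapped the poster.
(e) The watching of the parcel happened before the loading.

(a) Not entailed — Marco loaded the truck, not the poster; the poster belongs to the wrapping event.
(b) Entailed — generalizing the patient leaves a sub-description the original still satisfies.
(c) Entailed — the original entails any weakening of itself; this just generalizes the patient.
(d) Not entailed — 'was wrapping' is progressive on an accomplishment; it does not entail the completed 'wrapped'.
(e) Entailed — the narrative places the watching before the loading.

(b), (c), (e)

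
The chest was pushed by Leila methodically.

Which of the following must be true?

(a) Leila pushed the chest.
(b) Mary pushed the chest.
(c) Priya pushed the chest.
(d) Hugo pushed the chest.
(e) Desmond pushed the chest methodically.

(a)

(a) Entailed — every conjunct here is already in the original pushing event.
(b) Not entailed — the passage has Leila pushing the chest, not Mary.
(c) Not entailed — the passage has Leila pushing the chest, not Priya.
(d) Not entailed — the passage has Leila pushing the chest, not Hugo.
(e) Not entailed — the passage has Leila pushing the chest, not Desmond.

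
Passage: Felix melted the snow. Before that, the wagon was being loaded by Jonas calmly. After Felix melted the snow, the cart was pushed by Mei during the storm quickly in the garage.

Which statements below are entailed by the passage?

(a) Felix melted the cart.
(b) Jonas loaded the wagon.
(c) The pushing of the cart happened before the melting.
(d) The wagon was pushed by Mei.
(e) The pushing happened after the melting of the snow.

(a) Not entailed — Felix melted the snow, not the cart; the cart belongs to the pushing event.
(b) Not entailed — 'was loading' is progressive on an accomplishment; it does not entail the completed 'loaded'.
(c) Not entailed — the narrative places the melting before the pushing, not after.
(d) Not entailed — Mei pushed the cart, not the wagon; the wagon belongs to the loading event.
(e) Entailed — the narrative places the melting before the pushing.

(e)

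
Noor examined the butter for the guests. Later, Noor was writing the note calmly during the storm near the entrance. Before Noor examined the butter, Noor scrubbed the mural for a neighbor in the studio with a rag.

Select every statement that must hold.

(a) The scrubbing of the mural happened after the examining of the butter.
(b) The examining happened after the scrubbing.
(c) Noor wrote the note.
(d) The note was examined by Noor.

(b)

(a) Not entailed — the narrative places the scrubbing before the examining, not after.
(b) Entailed — the narrative places the scrubbing before the examining.
(c) Not entailed — 'was writing' is progressive on an accomplishment; it does not entail the completed 'wrote'.
(d) Not entailed — Noor examined the butter, not the note; the note belongs to the writing event.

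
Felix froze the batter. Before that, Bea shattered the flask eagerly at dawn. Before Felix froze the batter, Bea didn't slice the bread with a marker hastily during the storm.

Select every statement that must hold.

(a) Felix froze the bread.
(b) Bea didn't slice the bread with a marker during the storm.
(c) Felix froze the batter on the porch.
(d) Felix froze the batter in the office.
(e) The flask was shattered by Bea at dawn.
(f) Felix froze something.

(e), (f)

(a) Not entailed — Felix froze the batter, not the bread; the bread belongs to the slicing event.
(b) Not entailed — dropping 'hastily' under negation is not valid — the original leaves open that Bea sliced the bread some other way.
(c) Not entailed — 'on the porch' adds information not in the original event.
(d) Not entailed — 'in the office' adds information not in the original event.
(e) Entailed — the original entails any weakening of itself; this just drops 'eagerly'.
(f) Entailed — the original entails any weakening of itself; this just generalizes the patient.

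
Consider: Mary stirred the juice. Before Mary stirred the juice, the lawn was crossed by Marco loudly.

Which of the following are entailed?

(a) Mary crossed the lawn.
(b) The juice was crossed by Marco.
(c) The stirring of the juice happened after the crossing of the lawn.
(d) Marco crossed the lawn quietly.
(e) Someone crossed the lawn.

(c), (e)

(a) Not entailed — the passage has Marco crossing the lawn, not Mary.
(b) Not entailed — Marco crossed the lawn, not the juice; the juice belongs to the stirring event.
(c) Entailed — the narrative places the crossing before the stirring.
(d) Not entailed — 'quietly' adds a manner not in (and inconsistent with) the original.
(e) Entailed — the original entails any weakening of itself; this just drops 'loudly' and generalizes the agent.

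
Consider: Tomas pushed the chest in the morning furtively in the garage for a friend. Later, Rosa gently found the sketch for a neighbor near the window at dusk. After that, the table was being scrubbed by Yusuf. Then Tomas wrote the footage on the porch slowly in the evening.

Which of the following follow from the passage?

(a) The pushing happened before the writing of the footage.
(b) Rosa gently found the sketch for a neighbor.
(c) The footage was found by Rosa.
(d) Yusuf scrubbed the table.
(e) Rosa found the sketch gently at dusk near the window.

(a) Entailed — the narrative places the pushing before the writing.
(b) Entailed — this follows by dropping conjuncts from the finding event's description.
(c) Not entailed — Rosa found the sketch, not the footage; the footage belongs to the writing event.
(d) Entailed — 'scrub' is an activity; 'was scrubbing' entails that some scrubbing happened, so 'scrubbed' holds.
(e) Entailed — this follows by dropping conjuncts from the finding event's description.

(a), (b), (d), (e)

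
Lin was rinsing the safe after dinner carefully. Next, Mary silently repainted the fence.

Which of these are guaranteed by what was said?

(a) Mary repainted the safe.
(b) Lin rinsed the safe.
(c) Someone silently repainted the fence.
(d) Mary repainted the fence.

(b), (c), (d)

(a) Not entailed — Mary repainted the fence, not the safe; the safe belongs to the rinsing event.
(b) Entailed — 'rinse' is an activity; 'was rinsing' entails that some rinsing happened, so 'rinsed' holds.
(c) Entailed — generalizing the agent leaves a sub-description the original still satisfies.
(d) Entailed — every conjunct here is already in the original repainting event.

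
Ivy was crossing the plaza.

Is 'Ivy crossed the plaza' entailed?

'was crossing' is progressive; for an accomplishment like 'cross the plaza', it doesn't entail completion.

no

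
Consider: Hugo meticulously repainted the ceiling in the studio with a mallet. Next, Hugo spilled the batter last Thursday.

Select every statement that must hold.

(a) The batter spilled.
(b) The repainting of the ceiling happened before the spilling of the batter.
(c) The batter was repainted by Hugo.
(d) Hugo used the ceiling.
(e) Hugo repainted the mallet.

(a) Entailed — 'Hugo spilled the batter' is causative; it entails the inchoative 'the batter spilled'.
(b) Entailed — the narrative places the repainting before the spilling.
(c) Not entailed — Hugo repainted the ceiling, not the batter; the batter belongs to the spilling event.
(d) Not entailed — the ceiling is the patient, not an instrument — Hugo used a mallet.
(e) Not entailed — the mallet is the instrument, not what was repainted.

(a), (b)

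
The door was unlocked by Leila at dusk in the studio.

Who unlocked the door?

Leila

'Leila' marks the agent of the unlocking event.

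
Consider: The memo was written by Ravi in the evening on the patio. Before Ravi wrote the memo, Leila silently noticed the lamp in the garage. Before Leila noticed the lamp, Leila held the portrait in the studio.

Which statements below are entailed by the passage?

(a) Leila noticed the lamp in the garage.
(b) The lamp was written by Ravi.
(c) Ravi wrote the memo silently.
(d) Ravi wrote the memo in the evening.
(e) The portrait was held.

(a) Entailed — the original entails any weakening of itself; this just drops 'silently'.
(b) Not entailed — Ravi wrote the memo, not the lamp; the lamp belongs to the noticing event.
(c) Not entailed — 'silently' adds information not in the original event.
(d) Entailed — dropping 'on the patio' leaves a sub-description the original still satisfies.
(e) Entailed — dropping 'in the studio' and generalizing the agent leaves a sub-description the original still satisfies.

(a), (d), (e)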